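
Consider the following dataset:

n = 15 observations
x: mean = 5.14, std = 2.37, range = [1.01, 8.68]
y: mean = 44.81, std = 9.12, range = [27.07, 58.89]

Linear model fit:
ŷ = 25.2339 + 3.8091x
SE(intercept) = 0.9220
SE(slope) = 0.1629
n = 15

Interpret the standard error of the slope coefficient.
SE(β̂₁) = 0.1629 is the estimated standard deviation of the slope estimate across repeated samples; relative to β̂₁ = 3.8091 that is 4.3%, a precise estimate.

What SE measures:
- The standard error quantifies the sampling variability of the coefficient estimate
- It is the estimated standard deviation of β̂₁ across hypothetical repeated samples of the same size
- Smaller SE → more precise estimate

Relative precision:
- SE / |β̂₁| = 0.1629 / 3.8091 = 4.3%
- Rule of thumb (under 20%: precise; 20% to under 50%: moderately precise; 50% or more: imprecise) → precise

Link to interval estimation: a confidence interval for β₁ is β̂₁ ± t* × 0.1629, so SE sets the half-width per unit of t*.

What drives SE(β̂₁): wider spread of x values → smaller SE.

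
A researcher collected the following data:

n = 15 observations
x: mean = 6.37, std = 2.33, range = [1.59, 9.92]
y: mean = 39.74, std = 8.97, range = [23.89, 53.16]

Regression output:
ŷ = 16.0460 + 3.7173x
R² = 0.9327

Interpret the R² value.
The model explains 93.27% of the variance in y (R² = 0.9327), leaving 6.73% unexplained; the fit is strong.

R² = 1 − SS_res/SS_tot compares the residual scatter to the total scatter of y about its mean.

Here R² = 0.9327:
- Explained: 93.27% of the variation in y
- Unexplained (residual): 100% − 93.27% = 6.73%
- Rule of thumb (below 0.3 weak; 0.3 to below 0.7 moderate; 0.7 and above strong) → strong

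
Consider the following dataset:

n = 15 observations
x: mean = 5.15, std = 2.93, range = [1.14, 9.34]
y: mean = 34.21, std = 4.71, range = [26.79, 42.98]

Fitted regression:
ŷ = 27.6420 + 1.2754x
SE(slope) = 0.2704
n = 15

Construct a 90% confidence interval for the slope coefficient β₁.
The 90% CI for β₁ is (0.7965, 1.7543)

Confidence interval for the slope:

The 90% CI for β₁ is: β̂₁ ± t*(α/2, n-2) × SE(β̂₁)

Step 1: Find critical t-value
- Confidence level = 0.9
- Degrees of freedom = n - 2 = 15 - 2 = 13
- t*(α/2, 13) = 1.7709

Step 2: Calculate margin of error
Margin = 1.7709 × 0.2704 = 0.4789

Step 3: Construct interval
CI = 1.2754 ± 0.4789
CI = (0.7965, 1.7543)

Interpretation: We are 90% confident that the true slope β₁ lies between 0.7965 and 1.7543.
Both endpoints are positive, so the data support a genuinely positive slope at this confidence level.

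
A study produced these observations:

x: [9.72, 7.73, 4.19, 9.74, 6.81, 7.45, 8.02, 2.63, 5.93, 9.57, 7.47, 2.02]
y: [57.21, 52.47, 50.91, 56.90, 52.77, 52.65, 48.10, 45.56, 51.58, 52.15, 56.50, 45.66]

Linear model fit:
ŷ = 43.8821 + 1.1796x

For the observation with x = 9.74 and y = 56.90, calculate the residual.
Residual = 1.5286

The residual is the difference between the actual value and the predicted value:

Residual = y - ŷ

Step 1: Calculate predicted value
ŷ = 43.8821 + 1.1796 × 9.74
ŷ = 55.3714

Step 2: Calculate residual
Residual = 56.90 - 55.3714
Residual = 1.5286

Sign check: y > ŷ, so the point is above the line and the fit underestimates here.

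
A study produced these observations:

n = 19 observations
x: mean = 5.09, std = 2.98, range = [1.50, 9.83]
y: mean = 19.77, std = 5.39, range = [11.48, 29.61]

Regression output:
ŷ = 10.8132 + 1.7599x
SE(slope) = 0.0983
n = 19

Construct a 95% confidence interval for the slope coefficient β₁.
The 95% CI for β₁ is (1.5525, 1.9673)

Confidence interval for the slope:

The 95% CI for β₁ is: β̂₁ ± t*(α/2, n-2) × SE(β̂₁)

Step 1: Find critical t-value
- Confidence level = 0.95
- Degrees of freedom = n - 2 = 19 - 2 = 17
- t*(α/2, 17) = 2.1098

Step 2: Calculate margin of error
Margin = 2.1098 × 0.0983 = 0.2074

Step 3: Construct interval
CI = 1.7599 ± 0.2074
CI = (1.5525, 1.9673)

Interpretation: each one-unit increase in x is associated with a change in mean y of between 1.5525 and 1.9673, with 95% confidence.
Both endpoints are positive, so the data support a genuinely positive slope at this confidence level.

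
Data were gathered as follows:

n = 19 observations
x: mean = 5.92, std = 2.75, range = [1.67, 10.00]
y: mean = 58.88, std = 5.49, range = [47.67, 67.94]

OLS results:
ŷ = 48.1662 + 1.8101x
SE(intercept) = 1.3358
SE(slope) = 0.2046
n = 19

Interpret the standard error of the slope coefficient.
SE(slope) = 0.2046 measures the uncertainty in the estimated slope. The coefficient is estimated precisely (SE/|β̂₁| = 11.3%).

SE(β̂₁) = 0.2046 says: if we drew many samples of n = 19 from the same population and refit each time, the fitted slopes would scatter with a standard deviation of roughly 0.2046 around the true β₁.

Relative precision:
- SE / |β̂₁| = 0.2046 / 1.8101 = 11.3%
- Rule of thumb (under 20%: precise; 20% to under 50%: moderately precise; 50% or more: imprecise) → precise

Link to interval estimation: a confidence interval for β₁ is β̂₁ ± t* × 0.2046, so SE sets the half-width per unit of t*.

What drives SE(β̂₁): wider spread of x values → smaller SE; more residual scatter → larger SE; larger n (here n = 19) → smaller SE.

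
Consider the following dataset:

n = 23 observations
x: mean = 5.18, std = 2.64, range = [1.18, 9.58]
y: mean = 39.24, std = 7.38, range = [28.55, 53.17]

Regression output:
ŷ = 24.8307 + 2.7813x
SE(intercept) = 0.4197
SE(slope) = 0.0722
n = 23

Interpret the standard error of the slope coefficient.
The slope 2.7813 is pinned down to within about ±0.0722 (one SE) by these data — relative uncertainty 2.6%, i.e. precise.

SE(β̂₁) = 0.0722 says: if we drew many samples of n = 23 from the same population and refit each time, the fitted slopes would scatter with a standard deviation of roughly 0.0722 around the true β₁.

Relative precision:
- SE / |β̂₁| = 0.0722 / 2.7813 = 2.6%
- Rule of thumb (under 20%: precise; 20% to under 50%: moderately precise; 50% or more: imprecise) → precise

Link to the t-test: t = β̂₁ / SE(β̂₁) = 2.7813 / 0.0722 = 38.5222, the statistic for H₀: β₁ = 0.

What drives SE(β̂₁): wider spread of x values → smaller SE; more residual scatter → larger SE.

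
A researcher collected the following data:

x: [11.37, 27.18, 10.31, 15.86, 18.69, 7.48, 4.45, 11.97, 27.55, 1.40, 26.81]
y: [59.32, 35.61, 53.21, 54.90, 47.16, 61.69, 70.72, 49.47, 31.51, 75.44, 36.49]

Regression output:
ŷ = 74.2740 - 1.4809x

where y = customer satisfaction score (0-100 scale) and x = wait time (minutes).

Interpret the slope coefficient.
An increase of one minute in wait time is associated with a 1.4809 points decrease in predicted satisfaction score.

β₁ = -1.4809 is the change in predicted satisfaction score (points) per additional minute of wait time.

Interpretation:
- Wait time up by 1 minute → predicted satisfaction score decreases by 1.4809 points
- This is a linear approximation: the same per-unit change is assumed across the whole observed x range
- The sign (−) gives the direction; the magnitude 1.4809 gives the size of the effect per minute

(β₀ = 74.2740 is the fitted value at x = 0 and is not part of the slope interpretation.)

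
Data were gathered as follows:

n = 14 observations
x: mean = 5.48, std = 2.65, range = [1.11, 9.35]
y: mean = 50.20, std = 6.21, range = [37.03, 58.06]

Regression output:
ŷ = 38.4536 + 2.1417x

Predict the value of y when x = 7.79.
ŷ = 55.1374

x = 7.79 lies inside the observed range [1.11, 9.35], so the fitted equation applies directly:

ŷ = 38.4536 + 2.1417 × 7.79
ŷ = 38.4536 + 16.6838
ŷ = 55.1374

This is a point prediction; actual observations scatter around it by roughly the residual standard deviation.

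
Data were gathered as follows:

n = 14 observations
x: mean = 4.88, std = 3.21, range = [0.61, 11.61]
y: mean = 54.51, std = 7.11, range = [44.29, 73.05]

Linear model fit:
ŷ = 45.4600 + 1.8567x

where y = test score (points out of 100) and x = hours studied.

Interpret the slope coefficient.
For each additional hour of study time, predicted test score increases by approximately 1.8567 points.

β₁ = 1.8567 is the change in predicted test score (points) per additional hour of study time.

Interpretation:
- Study time up by 1 hour → predicted test score increases by 1.8567 points
- This is a linear approximation: the same per-unit change is assumed across the whole observed x range
- The sign (+) gives the direction; the magnitude 1.8567 gives the size of the effect per hour

(β₀ = 45.4600 is the fitted value at x = 0 and is not part of the slope interpretation.)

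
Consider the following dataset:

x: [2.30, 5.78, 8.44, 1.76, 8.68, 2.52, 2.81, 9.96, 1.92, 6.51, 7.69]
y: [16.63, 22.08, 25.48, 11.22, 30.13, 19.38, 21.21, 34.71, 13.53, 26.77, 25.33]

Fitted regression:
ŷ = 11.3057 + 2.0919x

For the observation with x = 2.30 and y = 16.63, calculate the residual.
Residual = 0.5129

The residual is the difference between the actual value and the predicted value:

Residual = y - ŷ

Step 1: Calculate predicted value
ŷ = 11.3057 + 2.0919 × 2.30
ŷ = 16.1171

Step 2: Calculate residual
Residual = 16.63 - 16.1171
Residual = 0.5129

The residual is positive, so the observed y = 16.63 sits above the regression line (the line underestimates it by 0.5129).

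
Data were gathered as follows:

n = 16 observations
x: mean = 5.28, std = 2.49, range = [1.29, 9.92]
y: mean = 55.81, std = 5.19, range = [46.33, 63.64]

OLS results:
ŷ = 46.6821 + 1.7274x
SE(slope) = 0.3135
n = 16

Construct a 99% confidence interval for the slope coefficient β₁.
The 99% CI for β₁ is (0.7942, 2.6606)

Confidence interval for the slope:

The 99% CI for β₁ is: β̂₁ ± t*(α/2, n-2) × SE(β̂₁)

Step 1: Find critical t-value
- Confidence level = 0.99
- Degrees of freedom = n - 2 = 16 - 2 = 14
- t*(α/2, 14) = 2.9768

Step 2: Calculate margin of error
Margin = 2.9768 × 0.3135 = 0.9332

Step 3: Construct interval
CI = 1.7274 ± 0.9332
CI = (0.7942, 2.6606)

Interpretation: intervals built this way capture the true β₁ in 99% of repeated samples; here the plausible range for the per-unit effect of x on y is 0.7942 to 2.6606.
The interval does not include 0, suggesting a significant linear relationship.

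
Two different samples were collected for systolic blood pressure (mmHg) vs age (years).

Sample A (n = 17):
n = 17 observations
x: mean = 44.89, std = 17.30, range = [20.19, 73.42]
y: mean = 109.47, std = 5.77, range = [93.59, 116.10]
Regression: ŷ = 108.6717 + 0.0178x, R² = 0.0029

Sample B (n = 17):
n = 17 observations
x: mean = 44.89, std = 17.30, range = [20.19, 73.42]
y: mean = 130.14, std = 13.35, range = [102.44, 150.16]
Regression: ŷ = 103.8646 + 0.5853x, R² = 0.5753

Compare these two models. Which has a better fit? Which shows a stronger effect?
Model B has the better fit (R² = 0.5753 vs 0.0029). Model B shows the stronger effect (|β₁| = 0.5853 vs 0.0178).

Model Comparison:

Which explains more variance? (R²)
- Model A: R² = 0.0029 → 0.29% of variance in blood pressure explained
- Model B: R² = 0.5753 → 57.53% of variance in blood pressure explained
- 0.5753 > 0.0029 → Model B has the better fit

Effect size (slope magnitude):
- Model A: β₁ = 0.0178 → predicted blood pressure rises 0.0178 mmHg per additional year of age
- Model B: β₁ = 0.5853 → predicted blood pressure rises 0.5853 mmHg per additional year of age
- |0.0178| < |0.5853| → Model B shows the stronger marginal effect

Notes:
- The two samples could reflect different populations, time periods, or measurement quality.
- A steeper slope doesn't make a better model if the scatter around the line is large.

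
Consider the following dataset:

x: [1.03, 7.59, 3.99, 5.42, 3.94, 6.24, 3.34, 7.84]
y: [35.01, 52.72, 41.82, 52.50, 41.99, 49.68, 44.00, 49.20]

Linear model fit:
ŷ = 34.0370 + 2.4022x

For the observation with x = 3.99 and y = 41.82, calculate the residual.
Residual = -1.8018

The residual is the difference between the actual value and the predicted value:

Residual = y - ŷ

Step 1: Calculate predicted value
ŷ = 34.0370 + 2.4022 × 3.99
ŷ = 43.6218

Step 2: Calculate residual
Residual = 41.82 - 43.6218
Residual = -1.8018

Sign check: y < ŷ, so the point is below the line and the fit overestimates here.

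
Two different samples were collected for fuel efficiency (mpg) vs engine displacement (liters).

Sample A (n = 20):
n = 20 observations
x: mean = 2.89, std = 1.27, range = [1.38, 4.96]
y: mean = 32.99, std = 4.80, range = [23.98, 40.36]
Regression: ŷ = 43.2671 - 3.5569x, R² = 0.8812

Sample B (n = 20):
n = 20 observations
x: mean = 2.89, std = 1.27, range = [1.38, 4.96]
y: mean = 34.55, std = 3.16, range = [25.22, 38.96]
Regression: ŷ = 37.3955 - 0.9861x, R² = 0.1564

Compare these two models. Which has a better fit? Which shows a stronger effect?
Model A has the better fit (R² = 0.8812 vs 0.1564). Model A shows the stronger effect (|β₁| = 3.5569 vs 0.9861).

Model Comparison:

Goodness of fit (R²):
- Model A: R² = 0.8812 → 88.12% of variance in fuel efficiency explained
- Model B: R² = 0.1564 → 15.64% of variance in fuel efficiency explained
- 0.8812 > 0.1564 → Model A has the better fit

Strength of effect — compare |β₁|:
- Model A: β₁ = -3.5569 → predicted fuel efficiency falls 3.5569 mpg per additional liter of engine displacement
- Model B: β₁ = -0.9861 → predicted fuel efficiency falls 0.9861 mpg per additional liter of engine displacement
- |-3.5569| > |-0.9861| → Model A shows the stronger marginal effect

Note: R² measures how tightly points cluster around the line; β₁ measures how steep the line is — they answer different questions.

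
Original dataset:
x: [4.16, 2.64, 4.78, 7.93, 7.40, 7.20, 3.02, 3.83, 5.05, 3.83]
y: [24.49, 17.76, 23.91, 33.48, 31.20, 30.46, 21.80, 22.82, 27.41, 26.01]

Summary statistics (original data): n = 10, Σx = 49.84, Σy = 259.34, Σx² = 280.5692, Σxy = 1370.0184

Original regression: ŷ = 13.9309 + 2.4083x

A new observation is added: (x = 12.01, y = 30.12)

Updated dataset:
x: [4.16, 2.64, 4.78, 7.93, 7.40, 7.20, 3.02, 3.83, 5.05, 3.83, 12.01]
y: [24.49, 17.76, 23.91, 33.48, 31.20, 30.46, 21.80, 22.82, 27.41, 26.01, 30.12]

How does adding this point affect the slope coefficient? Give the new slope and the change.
New slope β₁ = 1.3525 versus 2.4083 before: a change of -1.0558 (-43.8%).

x = 12.01 lies well outside the original x-range [2.64, 7.93] (x̄ ≈ 4.98), so this observation has high leverage and can move the slope substantially.

Step 1: Update the sums with the new point (n goes from 10 to 11)
Σx  = 49.84 + 12.01 = 61.85
Σy  = 259.34 + 30.12 = 289.46
Σx² = 280.5692 + 12.01² = 280.5692 + 144.2401 = 424.8093
Σxy = 1370.0184 + 12.01×30.12 = 1370.0184 + 361.7412 = 1731.7596

Step 2: Recompute the slope with b₁ = (nΣxy − ΣxΣy) / (nΣx² − (Σx)²)
Numerator   = 11×1731.7596 − 61.85×289.46 = 19049.3556 − 17903.1010 = 1146.2546
Denominator = 11×424.8093 − 61.85² = 4672.9023 − 3825.4225 = 847.4798
b₁(new) = 1146.2546 / 847.4798 = 1.3525

(Same formula on the original sums: (10×1370.0184 − 49.84×259.34) / (10×280.5692 − 49.84²) = 774.6784 / 321.6664 = 2.4083, matching the given fit.)

Step 3: Change in slope
Δβ₁ = 1.3525 − 2.4083 = -1.0558
Relative change = -1.0558 / 2.4083 × 100% = -43.8%
→ the slope decreases when the point is added.

A high-leverage point only changes the slope if it is off the original line; here y = 30.12 is below the original trend, so the slope decreases.
In practice: check such a point for data-entry or measurement error.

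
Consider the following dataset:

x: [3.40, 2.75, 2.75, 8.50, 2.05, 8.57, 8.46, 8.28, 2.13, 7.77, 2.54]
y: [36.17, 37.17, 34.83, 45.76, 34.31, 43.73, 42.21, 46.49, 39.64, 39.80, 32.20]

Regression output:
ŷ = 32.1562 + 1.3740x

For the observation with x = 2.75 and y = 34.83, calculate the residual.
Residual = -1.1047

The residual is the difference between the actual value and the predicted value:

Residual = y - ŷ

Step 1: Calculate predicted value
ŷ = 32.1562 + 1.3740 × 2.75
ŷ = 35.9347

Step 2: Calculate residual
Residual = 34.83 - 35.9347
Residual = -1.1047

The residual is negative, so the observed y = 34.83 sits below the regression line (the line overestimates it by 1.1047).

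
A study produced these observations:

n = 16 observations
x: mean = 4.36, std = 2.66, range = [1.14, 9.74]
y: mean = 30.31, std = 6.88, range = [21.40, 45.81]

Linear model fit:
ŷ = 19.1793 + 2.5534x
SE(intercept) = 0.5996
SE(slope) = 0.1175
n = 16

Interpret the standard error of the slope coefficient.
The slope 2.5534 is pinned down to within about ±0.1175 (one SE) by these data — relative uncertainty 4.6%, i.e. precise.

SE(β̂₁) = 0.1175 says: if we drew many samples of n = 16 from the same population and refit each time, the fitted slopes would scatter with a standard deviation of roughly 0.1175 around the true β₁.

Relative precision:
- SE / |β̂₁| = 0.1175 / 2.5534 = 4.6%
- Rule of thumb (under 20%: precise; 20% to under 50%: moderately precise; 50% or more: imprecise) → precise

Link to the t-test: t = β̂₁ / SE(β̂₁) = 2.5534 / 0.1175 = 21.7311, the statistic for H₀: β₁ = 0.

What drives SE(β̂₁): larger n (here n = 16) → smaller SE; more residual scatter → larger SE.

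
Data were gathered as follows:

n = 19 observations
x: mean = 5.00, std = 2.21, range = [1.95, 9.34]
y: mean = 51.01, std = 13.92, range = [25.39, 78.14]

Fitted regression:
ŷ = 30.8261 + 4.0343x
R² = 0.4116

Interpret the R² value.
R² = 0.4116 means 41.16% of the variation in y is explained by the linear relationship with x. This indicates a moderate fit.

R² = 1 − SS_res/SS_tot compares the residual scatter to the total scatter of y about its mean.

Here R² = 0.4116:
- Explained: 41.16% of the variation in y
- Unexplained (residual): 100% − 41.16% = 58.84%
- Rule of thumb (below 0.3 weak; 0.3 to below 0.7 moderate; 0.7 and above strong) → moderate

Calculation: R² = 1 − (SS_res / SS_tot), where SS_res is the sum of squared residuals and SS_tot the total sum of squares.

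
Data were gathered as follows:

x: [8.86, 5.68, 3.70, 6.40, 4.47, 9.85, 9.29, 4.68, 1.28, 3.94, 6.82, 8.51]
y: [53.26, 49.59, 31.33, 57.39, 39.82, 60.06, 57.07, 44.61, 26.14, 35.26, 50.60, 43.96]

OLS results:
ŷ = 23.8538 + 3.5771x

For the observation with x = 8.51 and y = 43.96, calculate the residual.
Residual = -10.3349

The residual is the difference between the actual value and the predicted value:

Residual = y - ŷ

Step 1: Calculate predicted value
ŷ = 23.8538 + 3.5771 × 8.51
ŷ = 54.2949

Step 2: Calculate residual
Residual = 43.96 - 54.2949
Residual = -10.3349

Interpretation: the model overestimates the actual value by 10.3349 at this point (negative residual → observation lies below the fitted line).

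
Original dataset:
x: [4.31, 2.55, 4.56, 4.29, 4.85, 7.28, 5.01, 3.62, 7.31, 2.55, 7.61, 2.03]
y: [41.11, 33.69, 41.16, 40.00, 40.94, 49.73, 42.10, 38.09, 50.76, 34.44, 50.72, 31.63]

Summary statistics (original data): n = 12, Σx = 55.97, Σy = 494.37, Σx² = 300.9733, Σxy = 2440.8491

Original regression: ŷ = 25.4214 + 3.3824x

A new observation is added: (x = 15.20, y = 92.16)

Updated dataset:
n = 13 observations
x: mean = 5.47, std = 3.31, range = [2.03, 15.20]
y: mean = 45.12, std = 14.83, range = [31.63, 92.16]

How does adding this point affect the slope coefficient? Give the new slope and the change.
New slope β₁ = 4.4292 versus 3.3824 before: a change of +1.0468 (+30.9%).

The new point has HIGH LEVERAGE: x = 15.20 is far from the original mean x̄ = 55.97/12 ≈ 4.66 (original range [2.03, 7.61]).

Step 1: Update the sums with the new point (n goes from 12 to 13)
Σx  = 55.97 + 15.20 = 71.17
Σy  = 494.37 + 92.16 = 586.53
Σx² = 300.9733 + 15.20² = 300.9733 + 231.0400 = 532.0133
Σxy = 2440.8491 + 15.20×92.16 = 2440.8491 + 1400.8320 = 3841.6811

Step 2: Recompute the slope with b₁ = (nΣxy − ΣxΣy) / (nΣx² − (Σx)²)
Numerator   = 13×3841.6811 − 71.17×586.53 = 49941.8543 − 41743.3401 = 8198.5142
Denominator = 13×532.0133 − 71.17² = 6916.1729 − 5065.1689 = 1851.0040
b₁(new) = 8198.5142 / 1851.0040 = 4.4292

(Same formula on the original sums: (12×2440.8491 − 55.97×494.37) / (12×300.9733 − 55.97²) = 1620.3003 / 479.0387 = 3.3824, matching the given fit.)

Step 3: Change in slope
Δβ₁ = 4.4292 − 3.3824 = +1.0468
Relative change = +1.0468 / 3.3824 × 100% = +30.9%
→ the slope increases when the point is added.

Because the point sits above the extension of the original line at a high-leverage x, it tilts the fit up.
In practice: check such a point for data-entry or measurement error.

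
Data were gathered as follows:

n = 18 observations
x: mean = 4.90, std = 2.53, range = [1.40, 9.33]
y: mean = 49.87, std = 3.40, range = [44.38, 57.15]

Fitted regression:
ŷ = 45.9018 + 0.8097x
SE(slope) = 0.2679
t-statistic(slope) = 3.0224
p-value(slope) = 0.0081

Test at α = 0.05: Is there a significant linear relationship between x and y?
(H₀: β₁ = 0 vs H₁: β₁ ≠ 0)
Reject H₀: p-value = 0.0081 < α = 0.05. The linear relationship is significant at the 5% level.

Hypothesis test for the slope coefficient:

H₀: β₁ = 0 (no linear relationship)
H₁: β₁ ≠ 0 (linear relationship exists)

Test statistic: t = β̂₁ / SE(β̂₁) = 0.8097 / 0.2679 = 3.0224

p = 0.0081: how often a slope estimate this far from 0 (in SE units) would arise by chance if β₁ were truly 0.

Decision rule: reject H₀ if p-value < α.
p-value = 0.0081 < α = 0.05 → reject H₀.

There is sufficient evidence at the 5% significance level to conclude that a linear relationship exists between x and y.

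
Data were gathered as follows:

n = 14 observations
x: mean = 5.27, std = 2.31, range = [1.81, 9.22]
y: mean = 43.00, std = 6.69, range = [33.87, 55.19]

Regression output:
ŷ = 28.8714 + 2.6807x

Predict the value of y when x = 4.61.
ŷ = 41.2294

To predict y for x = 4.61, substitute into the regression equation:

ŷ = 28.8714 + 2.6807 × 4.61
ŷ = 28.8714 + 12.3580
ŷ = 41.2294

This is a point prediction; actual observations scatter around it by roughly the residual standard deviation.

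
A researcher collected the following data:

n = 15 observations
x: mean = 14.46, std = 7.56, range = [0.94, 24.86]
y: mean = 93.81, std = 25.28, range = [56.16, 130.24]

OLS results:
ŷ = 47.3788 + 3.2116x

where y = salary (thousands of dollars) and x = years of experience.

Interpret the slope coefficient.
For each additional year of experience, predicted salary increases by approximately 3.2116 thousand dollars.

β₁ = 3.2116 is the change in predicted salary (thousand dollars) per additional year of experience.

Interpretation:
- Experience up by 1 year → predicted salary increases by 3.2116 thousand dollars
- The effect is assumed constant over the observed range of x (linearity)

(β₀ = 47.3788 is the fitted value at x = 0 and is not part of the slope interpretation.)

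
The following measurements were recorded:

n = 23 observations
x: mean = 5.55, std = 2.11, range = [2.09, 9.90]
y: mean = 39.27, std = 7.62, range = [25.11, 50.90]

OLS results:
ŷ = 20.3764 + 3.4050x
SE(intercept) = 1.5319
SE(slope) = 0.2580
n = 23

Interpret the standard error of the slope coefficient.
The slope 3.4050 is pinned down to within about ±0.2580 (one SE) by these data — relative uncertainty 7.6%, i.e. precise.

SE(β̂₁) = s / √Sxx, where s is the residual standard deviation and Sxx = Σ(x − x̄)². It is the yardstick for how far β̂₁ = 3.4050 could plausibly be from the true slope.

Relative precision:
- SE / |β̂₁| = 0.2580 / 3.4050 = 7.6%
- Rule of thumb (under 20%: precise; 20% to under 50%: moderately precise; 50% or more: imprecise) → precise

Link to interval estimation: a confidence interval for β₁ is β̂₁ ± t* × 0.2580, so SE sets the half-width per unit of t*.

What drives SE(β̂₁): more residual scatter → larger SE; wider spread of x values → smaller SE.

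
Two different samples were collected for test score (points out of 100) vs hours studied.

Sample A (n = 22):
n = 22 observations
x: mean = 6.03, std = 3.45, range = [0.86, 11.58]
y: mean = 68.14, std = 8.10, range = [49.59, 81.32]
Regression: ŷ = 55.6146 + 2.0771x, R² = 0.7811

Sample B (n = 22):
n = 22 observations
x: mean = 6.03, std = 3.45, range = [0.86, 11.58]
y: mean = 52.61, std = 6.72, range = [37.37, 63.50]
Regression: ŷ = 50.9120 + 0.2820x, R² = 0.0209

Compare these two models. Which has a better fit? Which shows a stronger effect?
Model A has the better fit (R² = 0.7811 vs 0.0209). Model A shows the stronger effect (|β₁| = 2.0771 vs 0.2820).

Model Comparison:

Which explains more variance? (R²)
- Model A: R² = 0.7811 → 78.11% of variance in test score explained
- Model B: R² = 0.0209 → 2.09% of variance in test score explained
- 0.7811 > 0.0209 → Model A has the better fit

Strength of effect — compare |β₁|:
- Model A: β₁ = 2.0771 → predicted test score rises 2.0771 points per additional hour of study time
- Model B: β₁ = 0.2820 → predicted test score rises 0.2820 points per additional hour of study time
- |2.0771| > |0.2820| → Model A shows the stronger marginal effect

Note: A better fit (higher R²) doesn't necessarily mean a more important relationship.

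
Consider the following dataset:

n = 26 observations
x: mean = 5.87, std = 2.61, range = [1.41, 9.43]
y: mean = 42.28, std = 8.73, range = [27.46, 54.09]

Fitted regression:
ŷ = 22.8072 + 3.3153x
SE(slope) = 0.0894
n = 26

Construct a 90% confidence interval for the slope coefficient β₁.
The 90% CI for β₁ is (3.1623, 3.4683)

Confidence interval for the slope:

The 90% CI for β₁ is: β̂₁ ± t*(α/2, n-2) × SE(β̂₁)

Step 1: Find critical t-value
- Confidence level = 0.9
- Degrees of freedom = n - 2 = 26 - 2 = 24
- t*(α/2, 24) = 1.7109

Step 2: Calculate margin of error
Margin = 1.7109 × 0.0894 = 0.1530

Step 3: Construct interval
CI = 3.3153 ± 0.1530
CI = (3.1623, 3.4683)

Interpretation: We are 90% confident that the true slope β₁ lies between 3.1623 and 3.4683.
Both endpoints are positive, so the data support a genuinely positive slope at this confidence level.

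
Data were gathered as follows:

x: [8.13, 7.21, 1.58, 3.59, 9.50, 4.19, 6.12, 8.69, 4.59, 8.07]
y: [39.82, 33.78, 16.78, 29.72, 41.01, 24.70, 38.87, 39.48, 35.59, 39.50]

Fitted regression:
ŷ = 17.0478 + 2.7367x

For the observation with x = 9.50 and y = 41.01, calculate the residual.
Residual = -2.0365

The residual is the difference between the actual value and the predicted value:

Residual = y - ŷ

Step 1: Calculate predicted value
ŷ = 17.0478 + 2.7367 × 9.50
ŷ = 43.0465

Step 2: Calculate residual
Residual = 41.01 - 43.0465
Residual = -2.0365

Interpretation: the model overestimates the actual value by 2.0365 at this point (negative residual → observation lies below the fitted line).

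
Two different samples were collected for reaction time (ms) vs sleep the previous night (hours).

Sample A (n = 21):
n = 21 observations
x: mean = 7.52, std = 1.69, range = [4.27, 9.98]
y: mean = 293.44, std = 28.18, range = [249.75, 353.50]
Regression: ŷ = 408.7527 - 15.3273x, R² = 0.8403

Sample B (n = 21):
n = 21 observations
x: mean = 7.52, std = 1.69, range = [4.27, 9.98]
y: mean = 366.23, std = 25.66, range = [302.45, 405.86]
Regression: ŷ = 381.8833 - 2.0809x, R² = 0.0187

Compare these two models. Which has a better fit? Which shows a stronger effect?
Model A has the better fit (R² = 0.8403 vs 0.0187). Model A shows the stronger effect (|β₁| = 15.3273 vs 2.0809).

Model Comparison:

Goodness of fit (R²):
- Model A: R² = 0.8403 → 84.03% of variance in reaction time explained
- Model B: R² = 0.0187 → 1.87% of variance in reaction time explained
- 0.8403 > 0.0187 → Model A has the better fit

Which has the larger per-hour effect? (|β₁|)
- Model A: β₁ = -15.3273 → predicted reaction time falls 15.3273 ms per additional hour of sleep
- Model B: β₁ = -2.0809 → predicted reaction time falls 2.0809 ms per additional hour of sleep
- |-15.3273| > |-2.0809| → Model A shows the stronger marginal effect

Notes:
- The two samples could reflect different populations, time periods, or measurement quality.
- A better fit (higher R²) doesn't necessarily mean a more important relationship.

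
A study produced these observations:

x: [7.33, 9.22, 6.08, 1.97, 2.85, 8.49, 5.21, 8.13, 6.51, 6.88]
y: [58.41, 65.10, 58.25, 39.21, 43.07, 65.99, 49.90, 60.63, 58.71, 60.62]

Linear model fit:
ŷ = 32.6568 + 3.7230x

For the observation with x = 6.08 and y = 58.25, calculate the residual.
Residual = 2.9574

The residual is the difference between the actual value and the predicted value:

Residual = y - ŷ

Step 1: Calculate predicted value
ŷ = 32.6568 + 3.7230 × 6.08
ŷ = 55.2926

Step 2: Calculate residual
Residual = 58.25 - 55.2926
Residual = 2.9574

Interpretation: the model underestimates the actual value by 2.9574 at this point (positive residual → observation lies above the fitted line).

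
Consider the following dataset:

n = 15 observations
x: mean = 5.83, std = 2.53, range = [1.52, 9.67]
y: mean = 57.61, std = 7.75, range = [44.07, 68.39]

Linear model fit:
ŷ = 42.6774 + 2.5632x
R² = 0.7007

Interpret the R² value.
The model explains 70.07% of the variance in y (R² = 0.7007), leaving 29.93% unexplained; the fit is strong.

R² = 1 − SS_res/SS_tot compares the residual scatter to the total scatter of y about its mean.

Here R² = 0.7007:
- Explained: 70.07% of the variation in y
- Unexplained (residual): 100% − 70.07% = 29.93%
- Rule of thumb (below 0.3 weak; 0.3 to below 0.7 moderate; 0.7 and above strong) → strong

Note: R² never decreases when predictors are added, so it should not be used alone to compare models of different size.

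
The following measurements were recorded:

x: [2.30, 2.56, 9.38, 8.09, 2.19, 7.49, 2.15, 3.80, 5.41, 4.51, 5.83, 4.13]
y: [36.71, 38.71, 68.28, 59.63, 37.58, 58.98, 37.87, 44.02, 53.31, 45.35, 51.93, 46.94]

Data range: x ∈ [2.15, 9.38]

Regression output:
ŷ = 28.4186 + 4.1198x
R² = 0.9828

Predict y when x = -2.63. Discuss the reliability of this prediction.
The equation gives ŷ = 17.5835; however x = -2.63 is 4.78 units below the observed range, so this extrapolated value should not be trusted.

Prediction calculation:
ŷ = 28.4186 + 4.1198 × (-2.63)
ŷ = 17.5835

Reliability:
- Data range: x ∈ [2.15, 9.38]
- Prediction point: x = -2.63 is 4.78 units below the observed range → this is EXTRAPOLATION, not interpolation

Why that matters here:
- There are no observations near this x to validate the fitted line there
- The linear relationship may not hold outside the observed range

A defensible statement: 'if the linear trend continued to x = -2.63, y would be about 17.5835' — the premise is untested.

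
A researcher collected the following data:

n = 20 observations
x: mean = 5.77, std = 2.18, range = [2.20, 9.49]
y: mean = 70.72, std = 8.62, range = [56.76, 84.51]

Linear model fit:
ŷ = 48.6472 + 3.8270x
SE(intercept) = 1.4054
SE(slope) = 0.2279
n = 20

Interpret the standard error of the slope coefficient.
SE(β̂₁) = 0.2279 is the estimated standard deviation of the slope estimate across repeated samples; relative to β̂₁ = 3.8270 that is 6.0%, a precise estimate.

What SE measures:
- The standard error quantifies the sampling variability of the coefficient estimate
- It is the estimated standard deviation of β̂₁ across hypothetical repeated samples of the same size
- Smaller SE → more precise estimate

Relative precision:
- SE / |β̂₁| = 0.2279 / 3.8270 = 6.0%
- Rule of thumb (under 20%: precise; 20% to under 50%: moderately precise; 50% or more: imprecise) → precise

Link to the t-test: t = β̂₁ / SE(β̂₁) = 3.8270 / 0.2279 = 16.7925, the statistic for H₀: β₁ = 0.

What drives SE(β̂₁): larger n (here n = 20) → smaller SE; wider spread of x values → smaller SE; more residual scatter → larger SE.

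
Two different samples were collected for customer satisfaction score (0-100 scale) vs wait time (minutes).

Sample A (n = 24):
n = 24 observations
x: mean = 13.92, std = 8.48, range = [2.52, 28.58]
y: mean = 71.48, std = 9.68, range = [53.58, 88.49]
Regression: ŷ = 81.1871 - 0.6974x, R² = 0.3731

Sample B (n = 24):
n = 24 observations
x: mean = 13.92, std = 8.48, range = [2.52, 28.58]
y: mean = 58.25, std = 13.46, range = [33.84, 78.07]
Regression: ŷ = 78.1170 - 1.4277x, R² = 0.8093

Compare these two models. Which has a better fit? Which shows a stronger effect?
Model B has the better fit (R² = 0.8093 vs 0.3731). Model B shows the stronger effect (|β₁| = 1.4277 vs 0.6974).

Model Comparison:

Which explains more variance? (R²)
- Model A: R² = 0.3731 → 37.31% of variance in satisfaction score explained
- Model B: R² = 0.8093 → 80.93% of variance in satisfaction score explained
- 0.8093 > 0.3731 → Model B has the better fit

Effect size (slope magnitude):
- Model A: β₁ = -0.6974 → predicted satisfaction score falls 0.6974 points per additional minute of wait time
- Model B: β₁ = -1.4277 → predicted satisfaction score falls 1.4277 points per additional minute of wait time
- |-0.6974| < |-1.4277| → Model B shows the stronger marginal effect

Notes:
- A steeper slope doesn't make a better model if the scatter around the line is large.
- R² measures how tightly points cluster around the line; β₁ measures how steep the line is — they answer different questions.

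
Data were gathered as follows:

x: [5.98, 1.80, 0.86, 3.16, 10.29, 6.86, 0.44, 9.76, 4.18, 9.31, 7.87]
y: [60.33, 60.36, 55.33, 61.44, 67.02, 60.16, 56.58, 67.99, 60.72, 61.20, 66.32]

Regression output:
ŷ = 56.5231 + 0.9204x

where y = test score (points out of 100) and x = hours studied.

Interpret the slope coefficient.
On average, test score is about 0.9204 points higher for every extra hour of study time.

The slope β₁ = 0.9204 gives the rate at which the fitted test score changes with study time.

Interpretation:
- Study time up by 1 hour → predicted test score increases by 0.9204 points
- The effect is assumed constant over the observed range of x (linearity)
- The slope describes association in these data, not necessarily a causal effect

(β₀ = 56.5231 is the fitted value at x = 0 and is not part of the slope interpretation.)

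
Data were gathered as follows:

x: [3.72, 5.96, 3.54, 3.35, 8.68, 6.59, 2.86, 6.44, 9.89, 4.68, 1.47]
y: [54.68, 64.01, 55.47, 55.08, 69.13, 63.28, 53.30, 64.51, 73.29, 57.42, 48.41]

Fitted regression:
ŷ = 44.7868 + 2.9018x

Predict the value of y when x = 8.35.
ŷ = 69.0168

To predict y for x = 8.35, substitute into the regression equation:

ŷ = 44.7868 + 2.9018 × 8.35
ŷ = 44.7868 + 24.2300
ŷ = 69.0168

This is the fitted mean response at that x — an individual observation would come with a wider prediction interval.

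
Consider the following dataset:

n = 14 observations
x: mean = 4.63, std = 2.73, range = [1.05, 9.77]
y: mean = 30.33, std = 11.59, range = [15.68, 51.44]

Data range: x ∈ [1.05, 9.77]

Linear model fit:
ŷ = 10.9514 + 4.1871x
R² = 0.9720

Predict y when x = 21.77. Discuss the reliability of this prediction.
The equation gives ŷ = 102.1046; however x = 21.77 is 12.00 units above the observed range, so this extrapolated value should not be trusted.

Prediction calculation:
ŷ = 10.9514 + 4.1871 × 21.77
ŷ = 102.1046

Reliability:
- Data range: x ∈ [1.05, 9.77]
- Prediction point: x = 21.77 is 12.00 units above the observed range → this is EXTRAPOLATION, not interpolation

Why that matters here:
- R² describes fit only over the sampled x values; it says nothing about behaviour beyond them
- There are no observations near this x to validate the fitted line there

Report the number if required, but flag clearly that it is an extrapolation.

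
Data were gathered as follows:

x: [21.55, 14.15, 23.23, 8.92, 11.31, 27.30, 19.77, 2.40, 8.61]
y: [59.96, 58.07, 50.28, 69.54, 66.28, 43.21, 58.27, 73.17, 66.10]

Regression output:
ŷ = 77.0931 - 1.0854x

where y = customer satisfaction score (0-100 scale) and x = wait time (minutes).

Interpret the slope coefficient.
An increase of one minute in wait time is associated with a 1.0854 points decrease in predicted satisfaction score.

The slope coefficient β₁ = -1.0854 represents the marginal effect of wait time on satisfaction score.

Interpretation:
- Wait time up by 1 minute → predicted satisfaction score decreases by 1.0854 points
- This is a linear approximation: the same per-unit change is assumed across the whole observed x range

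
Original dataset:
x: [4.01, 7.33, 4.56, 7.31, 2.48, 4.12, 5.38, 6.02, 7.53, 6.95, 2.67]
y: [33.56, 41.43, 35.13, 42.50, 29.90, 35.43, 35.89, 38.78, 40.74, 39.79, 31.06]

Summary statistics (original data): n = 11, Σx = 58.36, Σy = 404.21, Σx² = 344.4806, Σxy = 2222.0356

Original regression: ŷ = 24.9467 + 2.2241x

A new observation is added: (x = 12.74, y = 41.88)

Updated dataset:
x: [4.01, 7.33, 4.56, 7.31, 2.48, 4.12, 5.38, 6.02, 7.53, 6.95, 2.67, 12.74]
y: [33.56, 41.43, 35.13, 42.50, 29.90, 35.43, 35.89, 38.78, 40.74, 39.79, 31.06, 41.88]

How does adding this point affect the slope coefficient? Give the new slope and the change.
Adding the point moves β₁ from 2.2241 to 1.3155, i.e. it decreases by 0.9086 (-40.9%).

x = 12.74 lies well outside the original x-range [2.48, 7.53] (x̄ ≈ 5.31), so this observation has high leverage and can move the slope substantially.

Step 1: Update the sums with the new point (n goes from 11 to 12)
Σx  = 58.36 + 12.74 = 71.10
Σy  = 404.21 + 41.88 = 446.09
Σx² = 344.4806 + 12.74² = 344.4806 + 162.3076 = 506.7882
Σxy = 2222.0356 + 12.74×41.88 = 2222.0356 + 533.5512 = 2755.5868

Step 2: Recompute the slope with b₁ = (nΣxy − ΣxΣy) / (nΣx² − (Σx)²)
Numerator   = 12×2755.5868 − 71.10×446.09 = 33067.0416 − 31716.9990 = 1350.0426
Denominator = 12×506.7882 − 71.10² = 6081.4584 − 5055.2100 = 1026.2484
b₁(new) = 1350.0426 / 1026.2484 = 1.3155

(Same formula on the original sums: (11×2222.0356 − 58.36×404.21) / (11×344.4806 − 58.36²) = 852.6960 / 383.3970 = 2.2241, matching the given fit.)

Step 3: Change in slope
Δβ₁ = 1.3155 − 2.2241 = -0.9086
Relative change = -0.9086 / 2.2241 × 100% = -40.9%
→ the slope decreases when the point is added.

Because the point sits below the extension of the original line at a high-leverage x, it tilts the fit down.
In practice: check such a point for data-entry or measurement error.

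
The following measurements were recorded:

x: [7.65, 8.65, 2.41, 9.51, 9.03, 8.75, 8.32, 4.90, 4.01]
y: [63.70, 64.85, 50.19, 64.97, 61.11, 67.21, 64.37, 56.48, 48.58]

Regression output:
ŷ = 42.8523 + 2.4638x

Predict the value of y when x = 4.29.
ŷ = 53.4220

To predict y for x = 4.29, substitute into the regression equation:

ŷ = 42.8523 + 2.4638 × 4.29
ŷ = 42.8523 + 10.5697
ŷ = 53.4220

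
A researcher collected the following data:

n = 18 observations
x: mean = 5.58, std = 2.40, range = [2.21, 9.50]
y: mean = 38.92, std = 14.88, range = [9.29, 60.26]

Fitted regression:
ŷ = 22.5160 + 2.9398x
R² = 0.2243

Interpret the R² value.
R² = 0.2243 means 22.43% of the variation in y is explained by the linear relationship with x. This indicates a weak fit.

The coefficient of determination R² is the fraction of the total variation in y that the fitted line accounts for.

Here R² = 0.2243:
- Explained: 22.43% of the variation in y
- Unexplained (residual): 100% − 22.43% = 77.57%
- Rule of thumb (below 0.3 weak; 0.3 to below 0.7 moderate; 0.7 and above strong) → weak

Note: R² never decreases when predictors are added, so it should not be used alone to compare models of different size.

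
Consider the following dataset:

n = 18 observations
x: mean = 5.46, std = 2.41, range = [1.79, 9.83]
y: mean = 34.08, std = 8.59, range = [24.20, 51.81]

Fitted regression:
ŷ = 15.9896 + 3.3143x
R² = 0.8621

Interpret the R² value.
About 86.21% of the variability in y is accounted for by the regression on x (R² = 0.8621) — a strong linear fit.

The coefficient of determination R² is the fraction of the total variation in y that the fitted line accounts for.

Here R² = 0.8621:
- Explained: 86.21% of the variation in y
- Unexplained (residual): 100% − 86.21% = 13.79%
- Rule of thumb (below 0.3 weak; 0.3 to below 0.7 moderate; 0.7 and above strong) → strong

Note: R² never decreases when predictors are added, so it should not be used alone to compare models of different size.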